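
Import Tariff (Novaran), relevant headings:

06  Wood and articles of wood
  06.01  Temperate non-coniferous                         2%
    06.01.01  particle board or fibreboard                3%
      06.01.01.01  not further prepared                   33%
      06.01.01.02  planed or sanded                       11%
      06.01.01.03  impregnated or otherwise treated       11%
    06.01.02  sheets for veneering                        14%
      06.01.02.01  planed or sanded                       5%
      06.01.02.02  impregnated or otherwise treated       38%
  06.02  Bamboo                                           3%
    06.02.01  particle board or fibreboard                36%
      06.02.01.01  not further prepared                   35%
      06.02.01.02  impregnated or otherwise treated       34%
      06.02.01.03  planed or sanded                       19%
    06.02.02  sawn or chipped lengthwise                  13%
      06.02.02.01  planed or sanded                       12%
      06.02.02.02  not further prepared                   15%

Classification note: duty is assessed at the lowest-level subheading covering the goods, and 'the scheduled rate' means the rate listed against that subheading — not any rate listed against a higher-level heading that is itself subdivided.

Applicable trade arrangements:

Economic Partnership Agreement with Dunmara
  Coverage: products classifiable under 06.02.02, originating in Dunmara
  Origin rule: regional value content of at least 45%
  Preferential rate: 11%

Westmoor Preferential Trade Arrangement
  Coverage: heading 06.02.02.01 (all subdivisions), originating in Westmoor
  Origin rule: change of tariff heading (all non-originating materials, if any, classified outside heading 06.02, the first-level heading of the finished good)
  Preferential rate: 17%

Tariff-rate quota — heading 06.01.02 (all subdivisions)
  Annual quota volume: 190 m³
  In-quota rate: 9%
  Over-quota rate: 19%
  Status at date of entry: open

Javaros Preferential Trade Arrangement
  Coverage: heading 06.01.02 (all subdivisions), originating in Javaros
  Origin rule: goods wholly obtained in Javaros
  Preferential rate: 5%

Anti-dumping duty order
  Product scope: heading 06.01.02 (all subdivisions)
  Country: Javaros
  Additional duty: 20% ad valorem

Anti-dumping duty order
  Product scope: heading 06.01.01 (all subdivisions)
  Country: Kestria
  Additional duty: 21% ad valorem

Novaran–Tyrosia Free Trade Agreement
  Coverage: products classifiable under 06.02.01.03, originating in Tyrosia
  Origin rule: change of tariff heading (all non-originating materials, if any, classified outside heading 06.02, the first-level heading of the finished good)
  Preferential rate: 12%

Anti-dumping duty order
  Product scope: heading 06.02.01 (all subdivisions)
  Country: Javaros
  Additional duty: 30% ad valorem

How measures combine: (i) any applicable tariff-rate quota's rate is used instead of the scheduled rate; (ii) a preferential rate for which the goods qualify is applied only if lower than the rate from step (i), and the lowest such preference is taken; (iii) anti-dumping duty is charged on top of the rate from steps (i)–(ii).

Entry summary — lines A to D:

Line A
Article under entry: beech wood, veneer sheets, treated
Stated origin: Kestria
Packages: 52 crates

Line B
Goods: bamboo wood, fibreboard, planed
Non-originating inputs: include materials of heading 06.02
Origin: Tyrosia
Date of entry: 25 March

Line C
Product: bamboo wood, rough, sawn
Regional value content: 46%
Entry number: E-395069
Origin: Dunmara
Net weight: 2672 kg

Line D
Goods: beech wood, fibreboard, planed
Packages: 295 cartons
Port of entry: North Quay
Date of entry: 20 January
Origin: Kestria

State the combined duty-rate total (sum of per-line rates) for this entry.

Line A: beech → 06.01; veneer sheets → 06.01.02; treated → 06.01.02.02. Scheduled 38%. quota on 06.01.02 open → in-quota 9%. → 9%.
Line B: bamboo → 06.02; fibreboard → 06.02.01; planed → 06.02.01.03. Scheduled 19%. Tyrosia agreement on 06.02.01.03: CTH not met. → 19%.
Line C: bamboo → 06.02; sawn → 06.02.02; rough → 06.02.02.02. Scheduled 15%. Dunmara agreement on 06.02.02: RVC ≥ 45% → 11% available; preferential 11%. → 11%.
Line D: beech → 06.01; fibreboard → 06.01.01; planed → 06.01.01.02. Scheduled 11%. anti-dumping (Kestria, 06.01.01): +21%; total 11% + 21% = 32%. → 32%.
Sum: 9% + 19% + 11% + 32% = 71%.

71%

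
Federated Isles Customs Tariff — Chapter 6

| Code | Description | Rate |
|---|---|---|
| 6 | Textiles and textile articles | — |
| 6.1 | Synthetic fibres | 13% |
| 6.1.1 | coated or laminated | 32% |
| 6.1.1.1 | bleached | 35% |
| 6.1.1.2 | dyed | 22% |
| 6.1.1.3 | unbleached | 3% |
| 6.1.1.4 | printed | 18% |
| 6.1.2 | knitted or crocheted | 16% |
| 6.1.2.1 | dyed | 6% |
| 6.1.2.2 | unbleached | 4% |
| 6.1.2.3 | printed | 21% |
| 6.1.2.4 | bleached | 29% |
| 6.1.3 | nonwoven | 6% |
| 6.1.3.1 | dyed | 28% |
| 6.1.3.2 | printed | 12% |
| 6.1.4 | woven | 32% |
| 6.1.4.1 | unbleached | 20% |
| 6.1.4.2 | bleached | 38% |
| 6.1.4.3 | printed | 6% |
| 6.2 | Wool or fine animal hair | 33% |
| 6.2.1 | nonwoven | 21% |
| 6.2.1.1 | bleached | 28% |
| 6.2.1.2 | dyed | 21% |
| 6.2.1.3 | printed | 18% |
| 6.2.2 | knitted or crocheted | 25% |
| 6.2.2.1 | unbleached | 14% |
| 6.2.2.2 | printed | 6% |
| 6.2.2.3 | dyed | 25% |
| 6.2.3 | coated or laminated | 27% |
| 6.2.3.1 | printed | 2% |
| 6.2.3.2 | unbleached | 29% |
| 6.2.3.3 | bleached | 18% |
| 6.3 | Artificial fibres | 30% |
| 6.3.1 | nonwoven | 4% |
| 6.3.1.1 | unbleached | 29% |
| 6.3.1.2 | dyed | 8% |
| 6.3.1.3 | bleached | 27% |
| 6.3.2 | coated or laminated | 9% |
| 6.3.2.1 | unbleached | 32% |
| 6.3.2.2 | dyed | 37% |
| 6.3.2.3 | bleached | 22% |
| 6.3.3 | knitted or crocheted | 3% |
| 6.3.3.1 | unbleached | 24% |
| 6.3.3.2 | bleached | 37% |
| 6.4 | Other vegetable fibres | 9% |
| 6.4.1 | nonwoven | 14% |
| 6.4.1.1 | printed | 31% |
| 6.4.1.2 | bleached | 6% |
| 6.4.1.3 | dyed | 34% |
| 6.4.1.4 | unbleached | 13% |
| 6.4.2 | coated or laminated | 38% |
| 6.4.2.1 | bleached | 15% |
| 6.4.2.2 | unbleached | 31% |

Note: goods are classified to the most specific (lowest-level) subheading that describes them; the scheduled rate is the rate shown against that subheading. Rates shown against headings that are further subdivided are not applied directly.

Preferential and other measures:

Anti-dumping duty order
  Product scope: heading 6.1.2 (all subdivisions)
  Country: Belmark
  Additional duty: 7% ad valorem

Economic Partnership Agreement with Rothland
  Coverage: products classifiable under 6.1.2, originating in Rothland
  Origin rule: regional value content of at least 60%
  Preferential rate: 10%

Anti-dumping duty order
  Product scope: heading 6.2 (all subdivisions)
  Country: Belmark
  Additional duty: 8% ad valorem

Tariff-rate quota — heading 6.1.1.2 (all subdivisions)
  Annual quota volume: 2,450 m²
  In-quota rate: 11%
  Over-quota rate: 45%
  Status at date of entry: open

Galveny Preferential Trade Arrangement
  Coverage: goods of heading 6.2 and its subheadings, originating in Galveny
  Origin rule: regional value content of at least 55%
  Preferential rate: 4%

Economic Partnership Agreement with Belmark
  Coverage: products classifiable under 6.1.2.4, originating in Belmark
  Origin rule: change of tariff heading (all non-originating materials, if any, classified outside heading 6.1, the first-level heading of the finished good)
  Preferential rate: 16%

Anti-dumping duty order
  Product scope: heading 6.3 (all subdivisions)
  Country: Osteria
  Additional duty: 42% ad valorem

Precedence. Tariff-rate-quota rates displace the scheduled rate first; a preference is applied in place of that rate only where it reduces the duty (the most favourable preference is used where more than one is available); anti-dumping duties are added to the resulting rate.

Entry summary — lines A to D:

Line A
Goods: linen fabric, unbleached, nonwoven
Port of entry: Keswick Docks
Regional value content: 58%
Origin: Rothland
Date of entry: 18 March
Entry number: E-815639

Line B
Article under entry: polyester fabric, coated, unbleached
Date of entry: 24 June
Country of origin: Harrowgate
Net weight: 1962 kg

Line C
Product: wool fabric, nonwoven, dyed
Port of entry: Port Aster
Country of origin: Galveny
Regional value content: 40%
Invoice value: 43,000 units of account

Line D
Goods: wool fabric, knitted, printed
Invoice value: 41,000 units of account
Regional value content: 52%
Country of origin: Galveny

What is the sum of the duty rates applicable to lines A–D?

43%

Line A: linen → 6.4; nonwoven → 6.4.1; unbleached → 6.4.1.4. Scheduled 13%. Rothland agreement on 6.1.2: 6.4.1.4 not covered. → 13%.
Line B: polyester → 6.1; coated → 6.1.1; unbleached → 6.1.1.3. Scheduled 3%. No special measure applies. → 3%.
Line C: wool → 6.2; nonwoven → 6.2.1; dyed → 6.2.1.2. Scheduled 21%. Galveny agreement on 6.2: RVC < 55%. → 21%.
Line D: wool → 6.2; knitted → 6.2.2; printed → 6.2.2.2. Scheduled 6%. Galveny agreement on 6.2: RVC < 55%. → 6%.
Sum: 13% + 3% + 21% + 6% = 43%.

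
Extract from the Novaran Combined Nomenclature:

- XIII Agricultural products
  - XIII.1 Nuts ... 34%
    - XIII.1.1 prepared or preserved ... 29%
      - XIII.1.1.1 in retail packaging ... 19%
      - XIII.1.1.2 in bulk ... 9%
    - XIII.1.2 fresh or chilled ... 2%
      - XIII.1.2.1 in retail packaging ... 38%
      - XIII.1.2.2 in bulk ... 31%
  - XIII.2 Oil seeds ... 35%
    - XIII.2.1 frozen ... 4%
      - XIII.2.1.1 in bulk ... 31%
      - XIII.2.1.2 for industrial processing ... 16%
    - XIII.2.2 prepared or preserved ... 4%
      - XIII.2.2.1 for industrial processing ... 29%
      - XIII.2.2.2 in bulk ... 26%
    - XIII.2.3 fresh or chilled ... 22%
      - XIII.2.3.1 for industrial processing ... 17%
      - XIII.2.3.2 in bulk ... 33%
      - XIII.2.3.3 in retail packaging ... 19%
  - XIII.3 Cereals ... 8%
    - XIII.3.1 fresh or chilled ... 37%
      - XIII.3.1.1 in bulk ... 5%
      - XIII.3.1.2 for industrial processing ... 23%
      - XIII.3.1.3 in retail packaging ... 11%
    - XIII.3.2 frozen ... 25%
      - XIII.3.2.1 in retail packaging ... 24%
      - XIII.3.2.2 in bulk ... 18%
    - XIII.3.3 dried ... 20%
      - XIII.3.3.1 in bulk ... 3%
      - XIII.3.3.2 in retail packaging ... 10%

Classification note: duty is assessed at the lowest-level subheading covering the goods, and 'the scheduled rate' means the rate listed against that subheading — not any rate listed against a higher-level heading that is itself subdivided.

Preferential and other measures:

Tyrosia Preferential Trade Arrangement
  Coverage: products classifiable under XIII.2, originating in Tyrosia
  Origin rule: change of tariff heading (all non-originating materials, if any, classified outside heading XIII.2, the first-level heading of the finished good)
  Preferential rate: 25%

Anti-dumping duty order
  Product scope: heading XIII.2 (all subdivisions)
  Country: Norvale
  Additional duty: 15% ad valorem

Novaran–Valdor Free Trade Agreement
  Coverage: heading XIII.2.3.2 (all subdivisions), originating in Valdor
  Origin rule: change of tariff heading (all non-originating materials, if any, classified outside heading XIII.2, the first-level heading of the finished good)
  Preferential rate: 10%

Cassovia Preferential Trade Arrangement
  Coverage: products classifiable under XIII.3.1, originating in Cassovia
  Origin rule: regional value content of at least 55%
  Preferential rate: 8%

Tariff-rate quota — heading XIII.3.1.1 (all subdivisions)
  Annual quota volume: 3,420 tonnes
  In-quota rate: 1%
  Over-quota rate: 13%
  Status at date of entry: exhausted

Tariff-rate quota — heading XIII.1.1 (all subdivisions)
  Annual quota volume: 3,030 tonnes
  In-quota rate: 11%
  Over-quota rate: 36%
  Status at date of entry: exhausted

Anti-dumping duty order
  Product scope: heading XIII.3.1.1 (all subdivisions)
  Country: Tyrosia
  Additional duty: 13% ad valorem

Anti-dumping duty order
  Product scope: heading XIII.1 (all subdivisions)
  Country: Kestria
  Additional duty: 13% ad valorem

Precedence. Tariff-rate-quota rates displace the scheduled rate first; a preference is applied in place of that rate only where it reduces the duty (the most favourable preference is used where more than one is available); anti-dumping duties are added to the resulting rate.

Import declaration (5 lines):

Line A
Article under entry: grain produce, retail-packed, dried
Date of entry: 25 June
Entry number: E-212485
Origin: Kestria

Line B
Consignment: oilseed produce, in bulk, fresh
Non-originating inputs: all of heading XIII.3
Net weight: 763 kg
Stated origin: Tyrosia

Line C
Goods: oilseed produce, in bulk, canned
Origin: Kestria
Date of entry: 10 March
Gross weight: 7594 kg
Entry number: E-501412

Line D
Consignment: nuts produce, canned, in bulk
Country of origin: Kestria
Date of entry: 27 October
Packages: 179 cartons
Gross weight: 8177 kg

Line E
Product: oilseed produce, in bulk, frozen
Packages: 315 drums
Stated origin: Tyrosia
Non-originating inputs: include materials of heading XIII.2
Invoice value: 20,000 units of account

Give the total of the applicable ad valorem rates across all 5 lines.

Line A: grain → XIII.3; dried → XIII.3.3; retail-packed → XIII.3.3.2. Scheduled 10%. No special measure applies. → 10%.
Line B: oilseed → XIII.2; fresh → XIII.2.3; in bulk → XIII.2.3.2. Scheduled 33%. Tyrosia agreement on XIII.2: CTH met → 25% available; preferential 25%. → 25%.
Line C: oilseed → XIII.2; canned → XIII.2.2; in bulk → XIII.2.2.2. Scheduled 26%. No special measure applies. → 26%.
Line D: nuts → XIII.1; canned → XIII.1.1; in bulk → XIII.1.1.2. Scheduled 9%. quota on XIII.1.1 exhausted → over-quota 36%; anti-dumping (Kestria, XIII.1): +13%; total 36% + 13% = 49%. → 49%.
Line E: oilseed → XIII.2; frozen → XIII.2.1; in bulk → XIII.2.1.1. Scheduled 31%. Tyrosia agreement on XIII.2: CTH not met. → 31%.
Sum: 10% + 25% + 26% + 49% + 31% = 141%.

141%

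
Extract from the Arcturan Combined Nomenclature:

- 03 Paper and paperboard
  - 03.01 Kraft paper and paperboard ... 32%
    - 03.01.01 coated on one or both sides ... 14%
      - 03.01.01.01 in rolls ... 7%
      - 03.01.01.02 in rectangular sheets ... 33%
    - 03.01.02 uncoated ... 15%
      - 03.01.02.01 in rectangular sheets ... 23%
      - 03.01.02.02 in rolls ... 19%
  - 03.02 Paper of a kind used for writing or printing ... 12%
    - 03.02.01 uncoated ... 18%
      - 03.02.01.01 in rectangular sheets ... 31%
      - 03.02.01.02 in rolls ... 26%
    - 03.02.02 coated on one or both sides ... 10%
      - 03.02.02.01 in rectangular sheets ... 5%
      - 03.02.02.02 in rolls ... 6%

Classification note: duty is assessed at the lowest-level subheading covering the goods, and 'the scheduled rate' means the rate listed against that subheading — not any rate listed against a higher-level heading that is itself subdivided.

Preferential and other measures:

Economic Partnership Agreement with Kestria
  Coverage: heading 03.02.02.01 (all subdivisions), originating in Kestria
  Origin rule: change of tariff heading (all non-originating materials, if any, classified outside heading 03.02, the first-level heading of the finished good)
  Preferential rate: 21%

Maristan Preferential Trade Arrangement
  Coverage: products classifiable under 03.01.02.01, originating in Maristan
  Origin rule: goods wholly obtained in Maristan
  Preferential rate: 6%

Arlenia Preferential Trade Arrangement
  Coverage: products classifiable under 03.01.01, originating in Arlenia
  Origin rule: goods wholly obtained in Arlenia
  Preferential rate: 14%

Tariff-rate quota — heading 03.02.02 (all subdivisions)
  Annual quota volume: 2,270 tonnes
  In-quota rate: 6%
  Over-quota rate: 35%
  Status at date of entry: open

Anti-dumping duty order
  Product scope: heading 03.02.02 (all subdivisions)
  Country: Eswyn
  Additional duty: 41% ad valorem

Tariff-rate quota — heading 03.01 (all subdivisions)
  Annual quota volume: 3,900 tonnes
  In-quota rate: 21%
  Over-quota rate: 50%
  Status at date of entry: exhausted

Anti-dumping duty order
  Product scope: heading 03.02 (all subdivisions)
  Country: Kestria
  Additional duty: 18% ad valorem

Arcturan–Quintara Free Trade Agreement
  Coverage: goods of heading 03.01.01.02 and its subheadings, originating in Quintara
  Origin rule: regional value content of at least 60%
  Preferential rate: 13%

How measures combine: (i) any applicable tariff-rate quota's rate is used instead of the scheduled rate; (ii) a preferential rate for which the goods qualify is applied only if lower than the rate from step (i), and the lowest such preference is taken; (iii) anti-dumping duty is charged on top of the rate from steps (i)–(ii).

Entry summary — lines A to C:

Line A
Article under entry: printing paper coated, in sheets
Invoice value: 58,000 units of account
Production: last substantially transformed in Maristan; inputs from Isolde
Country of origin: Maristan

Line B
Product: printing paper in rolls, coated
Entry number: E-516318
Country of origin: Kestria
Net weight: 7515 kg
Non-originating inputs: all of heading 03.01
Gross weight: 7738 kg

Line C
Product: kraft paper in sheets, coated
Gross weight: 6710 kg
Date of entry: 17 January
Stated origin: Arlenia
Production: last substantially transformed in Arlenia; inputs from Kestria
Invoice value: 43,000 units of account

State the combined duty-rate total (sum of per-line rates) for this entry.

80%

Line A: printing paper → 03.02; coated → 03.02.02; in sheets → 03.02.02.01. Scheduled 5%. quota on 03.02.02 open → in-quota 6%; Maristan agreement on 03.01.02.01: 03.02.02.01 not covered. → 6%.
Line B: printing paper → 03.02; coated → 03.02.02; in rolls → 03.02.02.02. Scheduled 6%. quota on 03.02.02 open → in-quota 6%; Kestria agreement on 03.02.02.01: 03.02.02.02 not covered; anti-dumping (Kestria, 03.02): +18%; total 6% + 18% = 24%. → 24%.
Line C: kraft paper → 03.01; coated → 03.01.01; in sheets → 03.01.01.02. Scheduled 33%. quota on 03.01 exhausted → over-quota 50%; Arlenia agreement on 03.01.01: not wholly obtained. → 50%.
Sum: 6% + 24% + 50% = 80%.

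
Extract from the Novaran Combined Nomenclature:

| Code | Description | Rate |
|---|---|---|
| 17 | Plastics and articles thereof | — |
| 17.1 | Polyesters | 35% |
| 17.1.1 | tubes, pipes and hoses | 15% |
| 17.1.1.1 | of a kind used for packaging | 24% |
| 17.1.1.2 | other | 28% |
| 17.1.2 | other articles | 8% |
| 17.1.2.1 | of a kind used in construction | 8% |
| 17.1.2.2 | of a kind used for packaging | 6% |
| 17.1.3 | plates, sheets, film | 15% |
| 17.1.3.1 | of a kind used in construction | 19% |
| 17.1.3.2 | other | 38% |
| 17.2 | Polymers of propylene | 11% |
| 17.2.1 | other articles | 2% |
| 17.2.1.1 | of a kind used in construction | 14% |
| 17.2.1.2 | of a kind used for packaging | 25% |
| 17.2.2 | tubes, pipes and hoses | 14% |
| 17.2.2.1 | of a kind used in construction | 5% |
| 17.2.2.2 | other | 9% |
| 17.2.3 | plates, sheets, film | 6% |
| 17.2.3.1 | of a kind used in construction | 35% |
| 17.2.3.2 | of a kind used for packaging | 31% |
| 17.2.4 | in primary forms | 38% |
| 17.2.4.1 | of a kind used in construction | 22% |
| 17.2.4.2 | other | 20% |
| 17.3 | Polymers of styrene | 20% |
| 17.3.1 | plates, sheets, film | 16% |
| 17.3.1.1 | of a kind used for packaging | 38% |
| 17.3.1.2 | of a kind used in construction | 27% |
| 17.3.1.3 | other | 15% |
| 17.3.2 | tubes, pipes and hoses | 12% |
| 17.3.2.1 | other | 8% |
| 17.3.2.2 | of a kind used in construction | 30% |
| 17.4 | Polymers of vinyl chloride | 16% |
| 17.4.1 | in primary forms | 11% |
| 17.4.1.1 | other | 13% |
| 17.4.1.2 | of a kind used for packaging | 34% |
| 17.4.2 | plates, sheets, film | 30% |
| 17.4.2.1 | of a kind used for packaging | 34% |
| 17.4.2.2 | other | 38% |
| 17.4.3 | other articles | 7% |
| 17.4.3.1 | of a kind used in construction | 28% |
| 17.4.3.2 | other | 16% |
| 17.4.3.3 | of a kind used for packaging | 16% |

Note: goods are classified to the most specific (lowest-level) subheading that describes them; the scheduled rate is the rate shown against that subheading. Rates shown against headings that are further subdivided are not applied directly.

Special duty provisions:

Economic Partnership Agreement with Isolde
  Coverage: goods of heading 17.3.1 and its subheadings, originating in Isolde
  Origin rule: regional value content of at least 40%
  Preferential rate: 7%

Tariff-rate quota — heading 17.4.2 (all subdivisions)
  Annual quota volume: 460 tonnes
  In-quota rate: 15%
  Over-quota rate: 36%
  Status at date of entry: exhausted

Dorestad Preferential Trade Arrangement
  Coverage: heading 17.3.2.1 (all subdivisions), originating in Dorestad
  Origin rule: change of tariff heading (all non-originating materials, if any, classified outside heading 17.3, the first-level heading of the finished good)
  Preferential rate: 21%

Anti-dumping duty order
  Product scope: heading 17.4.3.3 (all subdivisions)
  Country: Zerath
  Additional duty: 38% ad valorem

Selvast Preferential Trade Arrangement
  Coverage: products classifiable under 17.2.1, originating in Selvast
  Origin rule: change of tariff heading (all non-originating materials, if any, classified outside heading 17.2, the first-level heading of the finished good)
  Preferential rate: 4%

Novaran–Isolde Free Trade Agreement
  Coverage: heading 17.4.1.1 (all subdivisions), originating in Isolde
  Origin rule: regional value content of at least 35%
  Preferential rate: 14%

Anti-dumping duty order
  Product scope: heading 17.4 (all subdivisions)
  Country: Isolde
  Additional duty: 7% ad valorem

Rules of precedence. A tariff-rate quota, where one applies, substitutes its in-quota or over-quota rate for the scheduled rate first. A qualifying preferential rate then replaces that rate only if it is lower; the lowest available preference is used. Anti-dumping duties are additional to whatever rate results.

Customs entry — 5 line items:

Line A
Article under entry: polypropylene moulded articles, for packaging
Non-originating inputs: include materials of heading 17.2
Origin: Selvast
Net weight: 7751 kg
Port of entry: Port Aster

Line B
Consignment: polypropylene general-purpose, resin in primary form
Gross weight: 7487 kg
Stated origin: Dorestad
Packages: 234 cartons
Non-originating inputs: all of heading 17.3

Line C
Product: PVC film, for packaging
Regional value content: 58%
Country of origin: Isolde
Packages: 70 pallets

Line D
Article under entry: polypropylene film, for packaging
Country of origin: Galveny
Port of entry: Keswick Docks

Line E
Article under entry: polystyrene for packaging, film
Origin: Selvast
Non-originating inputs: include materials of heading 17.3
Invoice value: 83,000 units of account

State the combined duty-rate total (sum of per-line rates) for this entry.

Line A: polypropylene → 17.2; moulded articles → 17.2.1; for packaging → 17.2.1.2. Scheduled 25%. Selvast agreement on 17.2.1: CTH not met. → 25%.
Line B: polypropylene → 17.2; resin in primary form → 17.2.4; general-purpose → 17.2.4.2. Scheduled 20%. Dorestad agreement on 17.3.2.1: 17.2.4.2 not covered. → 20%.
Line C: PVC → 17.4; film → 17.4.2; for packaging → 17.4.2.1. Scheduled 34%. quota on 17.4.2 exhausted → over-quota 36%; Isolde agreement on 17.3.1: 17.4.2.1 not covered; Isolde agreement on 17.4.1.1: 17.4.2.1 not covered; anti-dumping (Isolde, 17.4): +7%; total 36% + 7% = 43%. → 43%.
Line D: polypropylene → 17.2; film → 17.2.3; for packaging → 17.2.3.2. Scheduled 31%. No special measure applies. → 31%.
Line E: polystyrene → 17.3; film → 17.3.1; for packaging → 17.3.1.1. Scheduled 38%. Selvast agreement on 17.2.1: 17.3.1.1 not covered. → 38%.
Sum: 25% + 20% + 43% + 31% + 38% = 157%.

157%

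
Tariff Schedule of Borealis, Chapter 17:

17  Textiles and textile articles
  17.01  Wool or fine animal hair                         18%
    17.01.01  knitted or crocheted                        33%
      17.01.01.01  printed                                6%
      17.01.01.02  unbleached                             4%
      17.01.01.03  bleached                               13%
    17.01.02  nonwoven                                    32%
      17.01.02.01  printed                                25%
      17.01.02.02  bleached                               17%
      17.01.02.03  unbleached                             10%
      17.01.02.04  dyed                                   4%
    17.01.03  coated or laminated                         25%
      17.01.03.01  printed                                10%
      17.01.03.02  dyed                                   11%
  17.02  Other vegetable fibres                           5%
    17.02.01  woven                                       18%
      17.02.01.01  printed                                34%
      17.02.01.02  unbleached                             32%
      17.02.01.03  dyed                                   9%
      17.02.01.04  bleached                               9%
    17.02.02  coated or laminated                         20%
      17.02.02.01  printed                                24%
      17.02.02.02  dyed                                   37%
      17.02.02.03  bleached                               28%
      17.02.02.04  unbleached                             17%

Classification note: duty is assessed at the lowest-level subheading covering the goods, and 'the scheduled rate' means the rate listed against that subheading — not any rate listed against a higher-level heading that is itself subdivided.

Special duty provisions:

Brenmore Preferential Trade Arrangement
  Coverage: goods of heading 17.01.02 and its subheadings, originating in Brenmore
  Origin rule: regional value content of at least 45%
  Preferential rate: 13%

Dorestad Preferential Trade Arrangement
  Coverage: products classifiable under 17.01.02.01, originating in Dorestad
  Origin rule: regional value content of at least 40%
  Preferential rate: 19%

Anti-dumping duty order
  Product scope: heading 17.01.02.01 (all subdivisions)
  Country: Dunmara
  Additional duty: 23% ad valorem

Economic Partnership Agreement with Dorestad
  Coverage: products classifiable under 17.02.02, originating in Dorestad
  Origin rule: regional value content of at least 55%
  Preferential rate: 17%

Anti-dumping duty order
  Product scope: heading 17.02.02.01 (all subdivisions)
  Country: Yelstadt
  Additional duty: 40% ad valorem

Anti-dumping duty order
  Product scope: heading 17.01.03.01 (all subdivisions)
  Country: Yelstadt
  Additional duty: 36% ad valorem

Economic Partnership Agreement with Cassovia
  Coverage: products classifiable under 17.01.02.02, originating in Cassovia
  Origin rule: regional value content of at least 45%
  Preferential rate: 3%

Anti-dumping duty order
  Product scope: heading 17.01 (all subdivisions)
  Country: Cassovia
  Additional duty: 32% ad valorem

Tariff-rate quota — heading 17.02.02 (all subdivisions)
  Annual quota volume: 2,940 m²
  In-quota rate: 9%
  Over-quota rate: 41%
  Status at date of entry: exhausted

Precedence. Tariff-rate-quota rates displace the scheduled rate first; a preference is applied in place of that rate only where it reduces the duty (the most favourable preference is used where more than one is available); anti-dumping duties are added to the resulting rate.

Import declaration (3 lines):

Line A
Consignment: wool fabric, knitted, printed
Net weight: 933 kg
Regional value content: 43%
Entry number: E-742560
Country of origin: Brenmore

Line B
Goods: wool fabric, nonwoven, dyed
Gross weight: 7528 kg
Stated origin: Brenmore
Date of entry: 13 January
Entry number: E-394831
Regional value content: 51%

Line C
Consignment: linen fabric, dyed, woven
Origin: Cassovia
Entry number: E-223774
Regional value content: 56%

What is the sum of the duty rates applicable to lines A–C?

19%

Line A: wool → 17.01; knitted → 17.01.01; printed → 17.01.01.01. Scheduled 6%. Brenmore agreement on 17.01.02: 17.01.01.01 not covered. → 6%.
Line B: wool → 17.01; nonwoven → 17.01.02; dyed → 17.01.02.04. Scheduled 4%. Brenmore agreement on 17.01.02: RVC ≥ 45% → 13% available; preference 13% not lower than 4% → no reduction. → 4%.
Line C: linen → 17.02; woven → 17.02.01; dyed → 17.02.01.03. Scheduled 9%. Cassovia agreement on 17.01.02.02: 17.02.01.03 not covered. → 9%.
Sum: 6% + 4% + 9% = 19%.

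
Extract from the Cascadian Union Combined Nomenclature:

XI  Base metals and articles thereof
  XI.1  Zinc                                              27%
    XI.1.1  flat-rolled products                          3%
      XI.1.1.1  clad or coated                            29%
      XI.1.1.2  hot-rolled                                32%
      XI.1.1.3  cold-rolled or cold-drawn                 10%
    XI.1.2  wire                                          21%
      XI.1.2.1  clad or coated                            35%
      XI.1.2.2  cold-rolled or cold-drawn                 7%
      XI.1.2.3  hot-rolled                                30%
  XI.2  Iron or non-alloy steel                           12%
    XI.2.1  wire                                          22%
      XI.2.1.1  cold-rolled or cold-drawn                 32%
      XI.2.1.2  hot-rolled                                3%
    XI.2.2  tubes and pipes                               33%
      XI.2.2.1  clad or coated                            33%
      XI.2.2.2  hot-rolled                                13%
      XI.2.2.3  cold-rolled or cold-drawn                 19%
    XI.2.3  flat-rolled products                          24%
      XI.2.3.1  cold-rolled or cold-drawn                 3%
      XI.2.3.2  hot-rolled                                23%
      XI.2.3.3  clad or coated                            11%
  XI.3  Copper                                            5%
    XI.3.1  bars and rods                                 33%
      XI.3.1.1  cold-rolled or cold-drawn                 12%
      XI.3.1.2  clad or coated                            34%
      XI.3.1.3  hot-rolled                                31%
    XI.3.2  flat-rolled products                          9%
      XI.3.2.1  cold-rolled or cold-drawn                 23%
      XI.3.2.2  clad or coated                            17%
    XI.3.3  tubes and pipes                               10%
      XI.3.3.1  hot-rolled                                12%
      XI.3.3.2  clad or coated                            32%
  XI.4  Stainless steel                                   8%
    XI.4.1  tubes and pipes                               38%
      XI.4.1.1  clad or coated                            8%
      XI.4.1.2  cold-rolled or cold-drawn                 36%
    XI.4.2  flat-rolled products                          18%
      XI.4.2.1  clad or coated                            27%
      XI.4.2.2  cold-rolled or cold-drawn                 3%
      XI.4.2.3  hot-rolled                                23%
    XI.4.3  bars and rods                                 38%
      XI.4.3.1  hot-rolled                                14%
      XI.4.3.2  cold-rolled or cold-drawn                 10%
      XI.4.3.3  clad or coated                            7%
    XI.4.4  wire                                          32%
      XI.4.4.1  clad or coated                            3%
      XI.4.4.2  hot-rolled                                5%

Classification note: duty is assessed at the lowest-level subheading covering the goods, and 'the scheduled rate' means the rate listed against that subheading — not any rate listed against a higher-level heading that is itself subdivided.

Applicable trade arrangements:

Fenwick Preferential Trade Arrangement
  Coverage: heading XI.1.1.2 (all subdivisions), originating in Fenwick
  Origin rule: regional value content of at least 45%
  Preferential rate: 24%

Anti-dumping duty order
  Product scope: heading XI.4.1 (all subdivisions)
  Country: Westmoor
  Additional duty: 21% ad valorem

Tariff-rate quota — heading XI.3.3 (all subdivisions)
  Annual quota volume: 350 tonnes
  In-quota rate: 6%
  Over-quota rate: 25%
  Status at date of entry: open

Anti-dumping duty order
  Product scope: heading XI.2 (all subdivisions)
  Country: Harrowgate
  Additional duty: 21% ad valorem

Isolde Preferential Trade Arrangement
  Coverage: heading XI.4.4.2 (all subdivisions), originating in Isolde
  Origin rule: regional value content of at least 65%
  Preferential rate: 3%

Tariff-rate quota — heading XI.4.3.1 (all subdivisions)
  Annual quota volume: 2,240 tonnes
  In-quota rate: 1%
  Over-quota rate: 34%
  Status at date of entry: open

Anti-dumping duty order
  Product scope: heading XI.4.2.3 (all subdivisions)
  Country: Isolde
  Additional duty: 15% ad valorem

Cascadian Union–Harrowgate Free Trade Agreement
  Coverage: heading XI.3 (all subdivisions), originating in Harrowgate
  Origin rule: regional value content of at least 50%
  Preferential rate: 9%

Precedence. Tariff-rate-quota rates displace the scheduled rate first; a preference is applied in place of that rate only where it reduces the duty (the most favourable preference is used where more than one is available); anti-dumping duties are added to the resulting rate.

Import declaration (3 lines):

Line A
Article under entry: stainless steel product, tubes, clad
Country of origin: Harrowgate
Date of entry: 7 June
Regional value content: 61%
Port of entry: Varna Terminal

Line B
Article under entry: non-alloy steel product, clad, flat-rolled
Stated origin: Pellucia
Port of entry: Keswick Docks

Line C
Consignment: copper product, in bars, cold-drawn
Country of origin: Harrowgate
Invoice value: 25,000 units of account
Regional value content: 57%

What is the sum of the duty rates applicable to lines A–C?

Line A: stainless steel → XI.4; tubes → XI.4.1; clad → XI.4.1.1. Scheduled 8%. Harrowgate agreement on XI.3: XI.4.1.1 not covered. → 8%.
Line B: non-alloy steel → XI.2; flat-rolled → XI.2.3; clad → XI.2.3.3. Scheduled 11%. No special measure applies. → 11%.
Line C: copper → XI.3; in bars → XI.3.1; cold-drawn → XI.3.1.1. Scheduled 12%. Harrowgate agreement on XI.3: RVC ≥ 50% → 9% available; preferential 9%. → 9%.
Sum: 8% + 11% + 9% = 28%.

28%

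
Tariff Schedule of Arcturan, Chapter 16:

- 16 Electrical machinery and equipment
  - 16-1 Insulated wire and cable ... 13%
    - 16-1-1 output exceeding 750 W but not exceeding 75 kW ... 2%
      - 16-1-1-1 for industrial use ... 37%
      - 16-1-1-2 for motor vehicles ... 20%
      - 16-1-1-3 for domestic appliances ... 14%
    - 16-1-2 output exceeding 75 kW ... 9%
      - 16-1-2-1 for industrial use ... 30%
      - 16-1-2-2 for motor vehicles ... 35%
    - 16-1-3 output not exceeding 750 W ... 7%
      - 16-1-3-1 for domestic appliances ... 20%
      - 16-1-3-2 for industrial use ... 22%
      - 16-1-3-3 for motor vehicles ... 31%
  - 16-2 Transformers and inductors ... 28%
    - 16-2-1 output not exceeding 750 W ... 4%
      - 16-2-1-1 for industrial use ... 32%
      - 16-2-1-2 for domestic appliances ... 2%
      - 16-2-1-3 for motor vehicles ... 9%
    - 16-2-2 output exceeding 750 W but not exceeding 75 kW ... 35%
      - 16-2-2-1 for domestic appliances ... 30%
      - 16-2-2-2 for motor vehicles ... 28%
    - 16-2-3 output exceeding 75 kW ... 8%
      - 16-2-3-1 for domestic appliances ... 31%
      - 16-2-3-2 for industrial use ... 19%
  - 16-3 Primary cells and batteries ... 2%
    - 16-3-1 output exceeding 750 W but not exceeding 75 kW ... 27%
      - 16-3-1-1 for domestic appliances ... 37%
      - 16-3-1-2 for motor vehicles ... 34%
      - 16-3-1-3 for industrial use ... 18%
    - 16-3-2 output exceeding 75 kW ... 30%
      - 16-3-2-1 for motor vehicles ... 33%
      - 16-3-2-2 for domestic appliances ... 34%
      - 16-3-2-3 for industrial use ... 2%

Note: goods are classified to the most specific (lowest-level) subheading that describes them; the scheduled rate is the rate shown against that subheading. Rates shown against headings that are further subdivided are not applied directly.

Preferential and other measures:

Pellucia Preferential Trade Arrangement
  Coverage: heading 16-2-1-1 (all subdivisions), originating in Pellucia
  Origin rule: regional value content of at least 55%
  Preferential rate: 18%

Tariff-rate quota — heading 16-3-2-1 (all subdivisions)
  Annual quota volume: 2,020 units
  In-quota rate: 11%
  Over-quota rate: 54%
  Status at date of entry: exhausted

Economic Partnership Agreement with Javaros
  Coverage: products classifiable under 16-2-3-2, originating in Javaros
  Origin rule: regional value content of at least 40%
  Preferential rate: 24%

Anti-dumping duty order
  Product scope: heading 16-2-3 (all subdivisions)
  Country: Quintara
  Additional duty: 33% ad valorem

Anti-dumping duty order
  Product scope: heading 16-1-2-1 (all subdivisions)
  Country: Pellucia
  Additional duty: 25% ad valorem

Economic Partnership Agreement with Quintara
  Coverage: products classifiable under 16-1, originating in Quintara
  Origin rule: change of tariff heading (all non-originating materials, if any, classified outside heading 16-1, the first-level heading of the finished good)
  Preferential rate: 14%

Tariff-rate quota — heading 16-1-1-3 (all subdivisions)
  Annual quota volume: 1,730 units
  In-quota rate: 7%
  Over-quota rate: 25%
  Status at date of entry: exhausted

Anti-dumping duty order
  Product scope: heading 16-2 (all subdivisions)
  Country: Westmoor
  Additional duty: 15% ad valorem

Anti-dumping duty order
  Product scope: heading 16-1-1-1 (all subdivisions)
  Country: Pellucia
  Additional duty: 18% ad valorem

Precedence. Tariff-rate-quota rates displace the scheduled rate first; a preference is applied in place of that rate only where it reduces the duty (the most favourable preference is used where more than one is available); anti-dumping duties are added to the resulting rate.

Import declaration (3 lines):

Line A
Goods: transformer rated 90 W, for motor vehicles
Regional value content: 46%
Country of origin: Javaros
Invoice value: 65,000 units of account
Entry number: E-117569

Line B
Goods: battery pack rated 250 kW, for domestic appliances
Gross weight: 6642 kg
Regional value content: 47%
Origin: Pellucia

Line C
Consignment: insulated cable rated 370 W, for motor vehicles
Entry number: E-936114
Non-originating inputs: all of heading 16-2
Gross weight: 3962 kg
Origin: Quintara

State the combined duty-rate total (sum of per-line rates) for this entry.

57%

Line A: transformer → 16-2; rated 90 W → 16-2-1; for motor vehicles → 16-2-1-3. Scheduled 9%. Javaros agreement on 16-2-3-2: 16-2-1-3 not covered. → 9%.
Line B: battery pack → 16-3; rated 250 kW → 16-3-2; for domestic appliances → 16-3-2-2. Scheduled 34%. Pellucia agreement on 16-2-1-1: 16-3-2-2 not covered. → 34%.
Line C: insulated cable → 16-1; rated 370 W → 16-1-3; for motor vehicles → 16-1-3-3. Scheduled 31%. Quintara agreement on 16-1: CTH met → 14% available; preferential 14%. → 14%.
Sum: 9% + 34% + 14% = 57%.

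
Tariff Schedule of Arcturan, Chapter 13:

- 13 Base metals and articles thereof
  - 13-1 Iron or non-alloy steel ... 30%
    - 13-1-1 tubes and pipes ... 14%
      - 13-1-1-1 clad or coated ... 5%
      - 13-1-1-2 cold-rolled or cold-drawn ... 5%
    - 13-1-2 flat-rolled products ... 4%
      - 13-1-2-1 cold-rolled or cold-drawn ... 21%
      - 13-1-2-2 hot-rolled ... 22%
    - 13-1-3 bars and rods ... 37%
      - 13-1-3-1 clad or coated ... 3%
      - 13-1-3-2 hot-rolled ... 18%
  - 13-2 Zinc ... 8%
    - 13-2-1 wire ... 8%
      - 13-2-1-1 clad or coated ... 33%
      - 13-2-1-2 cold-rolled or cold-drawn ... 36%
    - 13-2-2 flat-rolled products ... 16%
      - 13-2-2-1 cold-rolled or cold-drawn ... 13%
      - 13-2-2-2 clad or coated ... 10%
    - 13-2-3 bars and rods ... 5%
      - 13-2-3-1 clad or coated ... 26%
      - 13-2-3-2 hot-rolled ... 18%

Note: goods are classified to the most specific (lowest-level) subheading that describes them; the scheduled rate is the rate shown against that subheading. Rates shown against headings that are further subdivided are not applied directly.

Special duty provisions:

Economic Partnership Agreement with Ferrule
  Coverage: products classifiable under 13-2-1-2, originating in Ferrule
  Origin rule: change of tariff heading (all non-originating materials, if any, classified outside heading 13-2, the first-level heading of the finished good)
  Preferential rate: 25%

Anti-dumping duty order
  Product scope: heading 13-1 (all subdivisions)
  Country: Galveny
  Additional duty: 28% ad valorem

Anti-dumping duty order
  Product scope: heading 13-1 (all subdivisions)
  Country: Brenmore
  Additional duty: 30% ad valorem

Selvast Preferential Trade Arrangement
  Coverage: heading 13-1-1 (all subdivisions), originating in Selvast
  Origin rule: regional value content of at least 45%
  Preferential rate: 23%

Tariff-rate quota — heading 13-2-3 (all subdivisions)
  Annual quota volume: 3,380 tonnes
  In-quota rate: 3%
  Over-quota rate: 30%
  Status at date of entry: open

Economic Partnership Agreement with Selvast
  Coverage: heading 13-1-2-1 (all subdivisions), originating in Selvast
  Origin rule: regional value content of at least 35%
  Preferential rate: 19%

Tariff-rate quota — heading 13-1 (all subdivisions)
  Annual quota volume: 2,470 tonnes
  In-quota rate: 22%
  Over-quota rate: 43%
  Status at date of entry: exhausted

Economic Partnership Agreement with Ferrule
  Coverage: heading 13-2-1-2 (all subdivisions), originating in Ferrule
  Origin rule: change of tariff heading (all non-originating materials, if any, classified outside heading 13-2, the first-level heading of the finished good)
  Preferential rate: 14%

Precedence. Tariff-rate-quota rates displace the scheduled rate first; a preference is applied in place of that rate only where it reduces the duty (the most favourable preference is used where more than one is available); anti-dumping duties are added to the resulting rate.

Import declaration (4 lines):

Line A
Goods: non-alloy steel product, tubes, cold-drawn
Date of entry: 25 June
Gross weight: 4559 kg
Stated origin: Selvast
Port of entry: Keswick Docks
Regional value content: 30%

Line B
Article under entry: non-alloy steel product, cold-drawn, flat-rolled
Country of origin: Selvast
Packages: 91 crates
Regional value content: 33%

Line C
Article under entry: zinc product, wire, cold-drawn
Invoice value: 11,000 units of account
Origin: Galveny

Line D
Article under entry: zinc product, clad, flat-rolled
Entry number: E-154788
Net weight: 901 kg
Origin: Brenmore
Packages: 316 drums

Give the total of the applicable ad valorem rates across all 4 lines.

132%

Line A: non-alloy steel → 13-1; tubes → 13-1-1; cold-drawn → 13-1-1-2. Scheduled 5%. quota on 13-1 exhausted → over-quota 43%; Selvast agreement on 13-1-1: RVC < 45%; Selvast agreement on 13-1-2-1: 13-1-1-2 not covered. → 43%.
Line B: non-alloy steel → 13-1; flat-rolled → 13-1-2; cold-drawn → 13-1-2-1. Scheduled 21%. quota on 13-1 exhausted → over-quota 43%; Selvast agreement on 13-1-1: 13-1-2-1 not covered; Selvast agreement on 13-1-2-1: RVC < 35%. → 43%.
Line C: zinc → 13-2; wire → 13-2-1; cold-drawn → 13-2-1-2. Scheduled 36%. No special measure applies. → 36%.
Line D: zinc → 13-2; flat-rolled → 13-2-2; clad → 13-2-2-2. Scheduled 10%. No special measure applies. → 10%.
Sum: 43% + 43% + 36% + 10% = 132%.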